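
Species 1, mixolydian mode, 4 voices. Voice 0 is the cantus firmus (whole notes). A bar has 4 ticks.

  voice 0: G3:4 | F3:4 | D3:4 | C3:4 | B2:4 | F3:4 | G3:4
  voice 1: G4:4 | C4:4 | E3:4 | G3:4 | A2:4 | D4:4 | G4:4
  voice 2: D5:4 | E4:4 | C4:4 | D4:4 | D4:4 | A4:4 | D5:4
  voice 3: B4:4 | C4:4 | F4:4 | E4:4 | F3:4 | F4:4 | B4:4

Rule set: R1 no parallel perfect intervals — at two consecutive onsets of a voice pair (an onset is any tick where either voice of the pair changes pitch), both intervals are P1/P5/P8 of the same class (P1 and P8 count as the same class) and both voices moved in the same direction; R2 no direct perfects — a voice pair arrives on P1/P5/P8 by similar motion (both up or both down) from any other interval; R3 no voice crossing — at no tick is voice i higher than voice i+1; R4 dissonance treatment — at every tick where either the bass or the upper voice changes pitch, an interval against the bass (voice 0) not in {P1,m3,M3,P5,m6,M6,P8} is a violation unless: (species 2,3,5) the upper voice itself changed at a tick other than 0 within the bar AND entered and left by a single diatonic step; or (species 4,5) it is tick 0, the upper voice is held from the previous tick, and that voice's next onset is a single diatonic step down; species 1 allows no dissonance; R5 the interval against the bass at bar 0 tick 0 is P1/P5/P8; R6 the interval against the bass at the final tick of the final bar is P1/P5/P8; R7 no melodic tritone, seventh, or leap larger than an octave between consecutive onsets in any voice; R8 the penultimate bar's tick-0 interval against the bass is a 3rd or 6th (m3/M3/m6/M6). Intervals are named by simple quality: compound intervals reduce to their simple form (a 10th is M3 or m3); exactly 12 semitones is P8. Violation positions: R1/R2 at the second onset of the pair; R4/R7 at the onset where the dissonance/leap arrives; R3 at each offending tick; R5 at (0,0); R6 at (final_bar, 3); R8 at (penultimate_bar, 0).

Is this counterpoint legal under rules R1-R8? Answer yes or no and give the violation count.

No (49 violations)

bar 0: v0=G3 v1=G4 v2=D5 v3=B4 (M3)
bar 1: v0=F3 v1=C4 v2=E4 v3=C4 (P5)
bar 2: v0=D3 v1=E3 v2=C4 v3=F4 (m3)
bar 3: v0=C3 v1=G3 v2=D4 v3=E4 (M3)
bar 4: v0=B2 v1=A2 v2=D4 v3=F3 (TT)
bar 5: v0=F3 v1=D4 v2=A4 v3=F4 (P8)
bar 6: v0=G3 v1=G4 v2=D5 v3=B4 (M3)
  R3 @ bar0.0: D5 above B4
  R5 @ bar0.0: opens on M3
  R3 @ bar0.1: D5 above B4
  R3 @ bar0.2: D5 above B4
  R3 @ bar0.3: D5 above B4
  R2 @ bar1.0: G3/G4 P8 -> F3/C4 P5 similar
  R2 @ bar1.0: G3/B4 M3 -> F3/C4 P5 similar
  R2 @ bar1.0: G4/B4 M3 -> C4/C4 P1 similar
  R3 @ bar1.0: E4 above C4
  R4 @ bar1.0: F3/E4 M7 untreated
  R7 @ bar1.0: D5->E4 leap 10st
  R7 @ bar1.0: B4->C4 leap 11st
  R3 @ bar1.1: E4 above C4
  R3 @ bar1.2: E4 above C4
  R3 @ bar1.3: E4 above C4
  R4 @ bar2.0: D3/E3 M2 untreated
  R4 @ bar2.0: D3/C4 m7 untreated
  R2 @ bar3.0: E3/C4 m6 -> G3/D4 P5 similar
  R4 @ bar3.0: C3/D4 M2 untreated
  R3 @ bar4.0: B2 above A2
  R3 @ bar4.0: D4 above F3
  R4 @ bar4.0: B2/A2 M2 untreated
  R4 @ bar4.0: B2/F3 TT untreated
  R7 @ bar4.0: G3->A2 leap 10st
  R7 @ bar4.0: E4->F3 leap 11st
  R3 @ bar4.1: B2 above A2
  R3 @ bar4.1: D4 above F3
  R3 @ bar4.2: B2 above A2
  R3 @ bar4.2: D4 above F3
  R3 @ bar4.3: B2 above A2
  R3 @ bar4.3: D4 above F3
  R2 @ bar5.0: B2/F3 TT -> F3/F4 P8 similar
  R2 @ bar5.0: A2/D4 P4 -> D4/A4 P5 similar
  R3 @ bar5.0: A4 above F4
  R7 @ bar5.0: B2->F3 leap 6st
  R7 @ bar5.0: A2->D4 leap 17st
  R8 @ bar5.0: penult P8 not 3rd/6th
  R3 @ bar5.1: A4 above F4
  R3 @ bar5.2: A4 above F4
  R3 @ bar5.3: A4 above F4
  R1 @ bar6.0: D4/A4 P5 -> G4/D5 P5 similar
  R2 @ bar6.0: F3/D4 M6 -> G3/G4 P8 similar
  R2 @ bar6.0: F3/A4 M3 -> G3/D5 P5 similar
  R3 @ bar6.0: D5 above B4
  R7 @ bar6.0: F4->B4 leap 6st
  R3 @ bar6.1: D5 above B4
  R3 @ bar6.2: D5 above B4
  R3 @ bar6.3: D5 above B4
  R6 @ bar6.3: closes on M3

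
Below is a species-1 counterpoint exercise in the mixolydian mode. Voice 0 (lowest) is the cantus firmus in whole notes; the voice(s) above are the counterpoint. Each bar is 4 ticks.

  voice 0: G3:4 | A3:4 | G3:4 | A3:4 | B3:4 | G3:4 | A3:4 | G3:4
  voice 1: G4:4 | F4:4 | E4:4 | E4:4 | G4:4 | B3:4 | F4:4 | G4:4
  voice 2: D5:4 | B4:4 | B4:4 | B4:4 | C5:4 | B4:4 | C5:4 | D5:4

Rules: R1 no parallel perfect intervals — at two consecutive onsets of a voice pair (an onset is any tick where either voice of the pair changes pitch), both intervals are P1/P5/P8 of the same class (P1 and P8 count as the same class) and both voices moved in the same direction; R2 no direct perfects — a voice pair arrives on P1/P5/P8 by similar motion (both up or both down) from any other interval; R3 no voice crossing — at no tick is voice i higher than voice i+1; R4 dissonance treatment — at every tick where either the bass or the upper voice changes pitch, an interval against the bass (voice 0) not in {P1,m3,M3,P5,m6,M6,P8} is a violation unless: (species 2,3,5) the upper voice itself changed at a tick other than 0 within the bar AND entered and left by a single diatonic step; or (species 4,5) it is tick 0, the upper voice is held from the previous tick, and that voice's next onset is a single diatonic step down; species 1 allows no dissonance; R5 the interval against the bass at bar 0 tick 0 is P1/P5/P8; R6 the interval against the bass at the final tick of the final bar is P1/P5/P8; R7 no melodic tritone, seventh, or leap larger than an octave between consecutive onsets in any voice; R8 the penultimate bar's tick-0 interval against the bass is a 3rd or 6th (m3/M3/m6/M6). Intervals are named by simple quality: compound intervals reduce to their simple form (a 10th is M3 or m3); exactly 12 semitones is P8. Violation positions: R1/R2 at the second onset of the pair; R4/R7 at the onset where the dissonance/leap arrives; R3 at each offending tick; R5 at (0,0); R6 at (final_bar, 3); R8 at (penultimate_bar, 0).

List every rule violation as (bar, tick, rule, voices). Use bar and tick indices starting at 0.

(1, 0, R4, (0, 2))
(3, 0, R4, (0, 2))
(4, 0, R4, (0, 2))
(5, 0, R2, (1, 2))
(6, 0, R2, (1, 2))
(6, 0, R7, (1,))
(7, 0, R1, (1, 2))

bar 0: v0=G3 v1=G4 v2=D5 downbeat P5
bar 1: v0=A3 v1=F4 v2=B4 downbeat M2
bar 2: v0=G3 v1=E4 v2=B4 downbeat M3
bar 3: v0=A3 v1=E4 v2=B4 downbeat M2
bar 4: v0=B3 v1=G4 v2=C5 downbeat m2
bar 5: v0=G3 v1=B3 v2=B4 downbeat M3
bar 6: v0=A3 v1=F4 v2=C5 downbeat m3
bar 7: v0=G3 v1=G4 v2=D5 downbeat P5
  -> R4 @ bar 1 tick 0 v(0, 2): A3/B4 M2 untreated
  -> R4 @ bar 3 tick 0 v(0, 2): A3/B4 M2 untreated
  -> R4 @ bar 4 tick 0 v(0, 2): B3/C5 m2 untreated
  -> R2 @ bar 5 tick 0 v(1, 2): G4/C5 P4 -> B3/B4 P8 similar
  -> R2 @ bar 6 tick 0 v(1, 2): B3/B4 P8 -> F4/C5 P5 similar
  -> R7 @ bar 6 tick 0 v(1,): B3->F4 leap 6st
  -> R1 @ bar 7 tick 0 v(1, 2): F4/C5 P5 -> G4/D5 P5 similar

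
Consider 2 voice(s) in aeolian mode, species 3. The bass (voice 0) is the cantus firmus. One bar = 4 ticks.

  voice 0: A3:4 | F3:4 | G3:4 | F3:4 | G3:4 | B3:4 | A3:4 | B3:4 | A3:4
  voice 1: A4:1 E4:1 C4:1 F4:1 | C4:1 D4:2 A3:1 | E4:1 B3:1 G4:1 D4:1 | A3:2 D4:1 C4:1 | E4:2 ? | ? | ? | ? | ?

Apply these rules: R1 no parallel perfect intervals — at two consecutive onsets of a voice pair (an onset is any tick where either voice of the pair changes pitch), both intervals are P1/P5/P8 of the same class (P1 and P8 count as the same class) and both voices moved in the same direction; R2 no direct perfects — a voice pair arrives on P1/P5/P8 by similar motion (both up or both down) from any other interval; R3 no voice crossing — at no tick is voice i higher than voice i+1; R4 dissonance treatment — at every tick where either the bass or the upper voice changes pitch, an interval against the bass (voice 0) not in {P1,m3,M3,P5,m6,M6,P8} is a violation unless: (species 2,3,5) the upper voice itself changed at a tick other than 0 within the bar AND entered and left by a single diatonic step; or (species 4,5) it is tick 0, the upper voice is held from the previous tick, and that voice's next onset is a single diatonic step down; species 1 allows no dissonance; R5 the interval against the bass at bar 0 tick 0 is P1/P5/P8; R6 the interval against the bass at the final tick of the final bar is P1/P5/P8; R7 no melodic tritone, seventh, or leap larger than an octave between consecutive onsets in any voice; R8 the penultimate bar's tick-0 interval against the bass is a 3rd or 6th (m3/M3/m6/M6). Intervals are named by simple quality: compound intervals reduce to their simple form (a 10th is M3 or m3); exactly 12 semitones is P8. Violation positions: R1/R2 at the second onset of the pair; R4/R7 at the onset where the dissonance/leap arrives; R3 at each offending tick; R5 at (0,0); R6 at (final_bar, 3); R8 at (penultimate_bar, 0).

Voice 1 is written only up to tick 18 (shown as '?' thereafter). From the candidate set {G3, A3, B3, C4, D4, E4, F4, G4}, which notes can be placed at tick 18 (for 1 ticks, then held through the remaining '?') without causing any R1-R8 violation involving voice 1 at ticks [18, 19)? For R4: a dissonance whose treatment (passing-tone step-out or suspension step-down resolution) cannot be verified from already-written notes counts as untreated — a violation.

G3: legal
A3: violates R4
B3: legal
C4: violates R4
D4: legal
E4: legal
F4: violates R4
G4: legal

{B3, D4, E4, G3, G4}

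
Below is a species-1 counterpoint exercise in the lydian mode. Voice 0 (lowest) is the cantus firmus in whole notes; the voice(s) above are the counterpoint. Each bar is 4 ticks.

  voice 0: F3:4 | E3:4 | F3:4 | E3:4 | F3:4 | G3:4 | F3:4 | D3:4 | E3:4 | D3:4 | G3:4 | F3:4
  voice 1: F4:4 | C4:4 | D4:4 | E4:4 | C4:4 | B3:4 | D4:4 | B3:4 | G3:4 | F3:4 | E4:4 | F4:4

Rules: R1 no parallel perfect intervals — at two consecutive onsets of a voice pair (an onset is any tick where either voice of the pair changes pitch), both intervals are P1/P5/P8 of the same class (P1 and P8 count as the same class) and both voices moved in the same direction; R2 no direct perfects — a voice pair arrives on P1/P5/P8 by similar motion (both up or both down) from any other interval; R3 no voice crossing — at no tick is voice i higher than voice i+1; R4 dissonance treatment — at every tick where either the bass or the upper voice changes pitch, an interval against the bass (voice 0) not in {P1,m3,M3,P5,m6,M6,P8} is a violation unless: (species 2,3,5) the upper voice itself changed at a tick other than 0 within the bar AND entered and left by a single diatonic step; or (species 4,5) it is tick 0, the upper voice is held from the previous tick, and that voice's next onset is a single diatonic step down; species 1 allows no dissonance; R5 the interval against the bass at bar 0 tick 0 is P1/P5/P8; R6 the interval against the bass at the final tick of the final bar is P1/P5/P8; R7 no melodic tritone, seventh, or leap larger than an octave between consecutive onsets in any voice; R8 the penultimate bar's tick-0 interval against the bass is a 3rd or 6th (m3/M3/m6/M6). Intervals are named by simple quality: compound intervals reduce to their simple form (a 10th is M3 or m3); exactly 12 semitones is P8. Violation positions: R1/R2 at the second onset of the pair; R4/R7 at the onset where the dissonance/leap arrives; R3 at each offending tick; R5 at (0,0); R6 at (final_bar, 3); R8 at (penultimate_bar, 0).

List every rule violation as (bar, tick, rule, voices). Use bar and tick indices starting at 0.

(10, 0, R7, (1,))

bar 0: v0=F3 v1=F4 downbeat P8
bar 1: v0=E3 v1=C4 downbeat m6
bar 2: v0=F3 v1=D4 downbeat M6
bar 3: v0=E3 v1=E4 downbeat P8
bar 4: v0=F3 v1=C4 downbeat P5
bar 5: v0=G3 v1=B3 downbeat M3
bar 6: v0=F3 v1=D4 downbeat M6
bar 7: v0=D3 v1=B3 downbeat M6
bar 8: v0=E3 v1=G3 downbeat m3
bar 9: v0=D3 v1=F3 downbeat m3
bar 10: v0=G3 v1=E4 downbeat M6
bar 11: v0=F3 v1=F4 downbeat P8
  -> R7 @ bar 10 tick 0 v(1,): F3->E4 leap 11st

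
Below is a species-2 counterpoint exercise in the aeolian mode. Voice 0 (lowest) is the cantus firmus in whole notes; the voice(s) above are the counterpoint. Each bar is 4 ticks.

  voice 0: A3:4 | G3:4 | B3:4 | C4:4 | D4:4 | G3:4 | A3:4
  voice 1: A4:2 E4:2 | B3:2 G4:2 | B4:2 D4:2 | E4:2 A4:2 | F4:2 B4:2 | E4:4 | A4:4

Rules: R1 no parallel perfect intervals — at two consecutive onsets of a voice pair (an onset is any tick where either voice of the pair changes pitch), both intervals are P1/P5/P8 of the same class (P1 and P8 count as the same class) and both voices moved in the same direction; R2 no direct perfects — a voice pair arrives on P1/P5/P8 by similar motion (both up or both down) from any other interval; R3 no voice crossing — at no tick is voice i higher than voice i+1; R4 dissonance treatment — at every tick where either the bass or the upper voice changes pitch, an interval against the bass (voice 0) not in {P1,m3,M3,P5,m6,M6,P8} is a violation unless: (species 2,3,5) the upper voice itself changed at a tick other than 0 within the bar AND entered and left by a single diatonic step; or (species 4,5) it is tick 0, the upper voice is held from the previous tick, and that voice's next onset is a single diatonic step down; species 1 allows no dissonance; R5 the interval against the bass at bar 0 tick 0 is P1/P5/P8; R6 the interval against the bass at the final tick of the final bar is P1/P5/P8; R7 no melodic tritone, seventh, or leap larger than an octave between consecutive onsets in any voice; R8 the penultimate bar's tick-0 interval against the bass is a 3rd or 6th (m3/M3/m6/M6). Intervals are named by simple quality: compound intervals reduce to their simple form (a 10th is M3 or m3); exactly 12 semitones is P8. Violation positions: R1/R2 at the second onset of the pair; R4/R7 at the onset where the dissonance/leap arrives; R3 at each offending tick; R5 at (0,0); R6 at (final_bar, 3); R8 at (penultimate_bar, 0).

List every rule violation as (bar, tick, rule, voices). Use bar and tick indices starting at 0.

bar 0: v0=A3 v1=A4 downbeat P8
bar 1: v0=G3 v1=B3 downbeat M3
bar 2: v0=B3 v1=B4 downbeat P8
bar 3: v0=C4 v1=E4 downbeat M3
bar 4: v0=D4 v1=F4 downbeat m3
bar 5: v0=G3 v1=E4 downbeat M6
bar 6: v0=A3 v1=A4 downbeat P8
  -> R1 @ bar 2 tick 0 v(0, 1): G3/G4 P8 -> B3/B4 P8 similar
  -> R7 @ bar 4 tick 2 v(1,): F4->B4 leap 6st
  -> R2 @ bar 6 tick 0 v(0, 1): G3/E4 M6 -> A3/A4 P8 similar

(2, 0, R1, (0, 1))
(4, 2, R7, (1,))
(6, 0, R2, (0, 1))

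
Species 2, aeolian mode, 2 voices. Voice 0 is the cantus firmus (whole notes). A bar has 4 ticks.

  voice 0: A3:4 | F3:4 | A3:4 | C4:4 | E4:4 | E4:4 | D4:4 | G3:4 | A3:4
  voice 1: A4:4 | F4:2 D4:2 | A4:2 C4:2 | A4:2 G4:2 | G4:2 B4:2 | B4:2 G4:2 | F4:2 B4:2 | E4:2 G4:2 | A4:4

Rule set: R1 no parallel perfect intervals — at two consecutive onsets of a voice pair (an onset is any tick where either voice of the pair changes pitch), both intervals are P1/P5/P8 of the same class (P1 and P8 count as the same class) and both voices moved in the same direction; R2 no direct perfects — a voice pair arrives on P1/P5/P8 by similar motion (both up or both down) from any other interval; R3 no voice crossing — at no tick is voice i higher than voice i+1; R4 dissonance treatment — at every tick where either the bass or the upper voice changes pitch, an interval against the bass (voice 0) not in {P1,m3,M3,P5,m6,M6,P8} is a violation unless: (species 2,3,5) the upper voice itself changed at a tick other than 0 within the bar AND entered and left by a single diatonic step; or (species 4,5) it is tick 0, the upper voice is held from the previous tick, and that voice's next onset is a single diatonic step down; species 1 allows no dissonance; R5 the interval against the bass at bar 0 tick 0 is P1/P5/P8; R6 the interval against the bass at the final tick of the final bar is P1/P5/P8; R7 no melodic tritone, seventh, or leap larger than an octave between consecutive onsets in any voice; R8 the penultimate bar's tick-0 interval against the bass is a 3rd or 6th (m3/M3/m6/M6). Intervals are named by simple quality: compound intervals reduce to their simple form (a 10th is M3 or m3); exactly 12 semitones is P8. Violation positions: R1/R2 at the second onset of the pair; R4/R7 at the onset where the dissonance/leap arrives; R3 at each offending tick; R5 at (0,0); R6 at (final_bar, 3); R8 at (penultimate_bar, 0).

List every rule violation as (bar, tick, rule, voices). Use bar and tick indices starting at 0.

(1, 0, R1, (0, 1))
(2, 0, R2, (0, 1))
(6, 2, R7, (1,))
(8, 0, R1, (0, 1))

bar 0: v0=A3 v1=A4 downbeat P8
bar 1: v0=F3 v1=F4 downbeat P8
bar 2: v0=A3 v1=A4 downbeat P8
bar 3: v0=C4 v1=A4 downbeat M6
bar 4: v0=E4 v1=G4 downbeat m3
bar 5: v0=E4 v1=B4 downbeat P5
bar 6: v0=D4 v1=F4 downbeat m3
bar 7: v0=G3 v1=E4 downbeat M6
bar 8: v0=A3 v1=A4 downbeat P8
  -> R1 @ bar 1 tick 0 v(0, 1): A3/A4 P8 -> F3/F4 P8 similar
  -> R2 @ bar 2 tick 0 v(0, 1): F3/D4 M6 -> A3/A4 P8 similar
  -> R7 @ bar 6 tick 2 v(1,): F4->B4 leap 6st
  -> R1 @ bar 8 tick 0 v(0, 1): G3/G4 P8 -> A3/A4 P8 similar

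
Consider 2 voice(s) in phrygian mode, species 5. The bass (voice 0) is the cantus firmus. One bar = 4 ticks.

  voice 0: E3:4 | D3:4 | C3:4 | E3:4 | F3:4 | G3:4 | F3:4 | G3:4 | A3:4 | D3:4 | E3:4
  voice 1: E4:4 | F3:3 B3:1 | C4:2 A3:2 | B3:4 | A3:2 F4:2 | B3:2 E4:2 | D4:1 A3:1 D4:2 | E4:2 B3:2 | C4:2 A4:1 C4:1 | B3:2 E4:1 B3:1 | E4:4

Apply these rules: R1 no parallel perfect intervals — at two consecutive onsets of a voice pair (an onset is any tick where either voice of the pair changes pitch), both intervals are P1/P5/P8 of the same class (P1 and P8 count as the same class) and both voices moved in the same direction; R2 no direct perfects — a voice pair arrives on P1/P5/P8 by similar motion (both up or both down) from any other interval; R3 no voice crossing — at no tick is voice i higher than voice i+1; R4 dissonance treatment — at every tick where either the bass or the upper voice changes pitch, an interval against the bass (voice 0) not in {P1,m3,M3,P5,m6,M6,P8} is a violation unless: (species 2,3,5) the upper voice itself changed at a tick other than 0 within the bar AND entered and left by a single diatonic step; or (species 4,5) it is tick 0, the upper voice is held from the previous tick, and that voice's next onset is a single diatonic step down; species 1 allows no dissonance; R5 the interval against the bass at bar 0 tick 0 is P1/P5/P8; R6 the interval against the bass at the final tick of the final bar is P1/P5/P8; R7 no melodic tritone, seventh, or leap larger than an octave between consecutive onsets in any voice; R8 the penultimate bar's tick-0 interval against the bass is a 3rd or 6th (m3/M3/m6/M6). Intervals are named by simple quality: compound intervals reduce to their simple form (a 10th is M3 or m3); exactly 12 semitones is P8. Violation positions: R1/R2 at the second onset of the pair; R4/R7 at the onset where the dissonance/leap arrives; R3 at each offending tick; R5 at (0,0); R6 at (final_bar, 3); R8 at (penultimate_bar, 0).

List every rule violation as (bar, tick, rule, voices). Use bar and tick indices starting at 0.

(1, 0, R7, (1,))
(1, 3, R7, (1,))
(3, 0, R2, (0, 1))
(5, 0, R7, (1,))
(9, 2, R4, (0, 1))
(10, 0, R2, (0, 1))

bar 0: v0=E3 v1=E4 downbeat P8
bar 1: v0=D3 v1=F3 downbeat m3
bar 2: v0=C3 v1=C4 downbeat P8
bar 3: v0=E3 v1=B3 downbeat P5
bar 4: v0=F3 v1=A3 downbeat M3
bar 5: v0=G3 v1=B3 downbeat M3
bar 6: v0=F3 v1=D4 downbeat M6
bar 7: v0=G3 v1=E4 downbeat M6
bar 8: v0=A3 v1=C4 downbeat m3
bar 9: v0=D3 v1=B3 downbeat M6
bar 10: v0=E3 v1=E4 downbeat P8
  -> R7 @ bar 1 tick 0 v(1,): E4->F3 leap 11st
  -> R7 @ bar 1 tick 3 v(1,): F3->B3 leap 6st
  -> R2 @ bar 3 tick 0 v(0, 1): C3/A3 M6 -> E3/B3 P5 similar
  -> R7 @ bar 5 tick 0 v(1,): F4->B3 leap 6st
  -> R4 @ bar 9 tick 2 v(0, 1): D3/E4 M2 untreated
  -> R2 @ bar 10 tick 0 v(0, 1): D3/B3 M6 -> E3/E4 P8 similar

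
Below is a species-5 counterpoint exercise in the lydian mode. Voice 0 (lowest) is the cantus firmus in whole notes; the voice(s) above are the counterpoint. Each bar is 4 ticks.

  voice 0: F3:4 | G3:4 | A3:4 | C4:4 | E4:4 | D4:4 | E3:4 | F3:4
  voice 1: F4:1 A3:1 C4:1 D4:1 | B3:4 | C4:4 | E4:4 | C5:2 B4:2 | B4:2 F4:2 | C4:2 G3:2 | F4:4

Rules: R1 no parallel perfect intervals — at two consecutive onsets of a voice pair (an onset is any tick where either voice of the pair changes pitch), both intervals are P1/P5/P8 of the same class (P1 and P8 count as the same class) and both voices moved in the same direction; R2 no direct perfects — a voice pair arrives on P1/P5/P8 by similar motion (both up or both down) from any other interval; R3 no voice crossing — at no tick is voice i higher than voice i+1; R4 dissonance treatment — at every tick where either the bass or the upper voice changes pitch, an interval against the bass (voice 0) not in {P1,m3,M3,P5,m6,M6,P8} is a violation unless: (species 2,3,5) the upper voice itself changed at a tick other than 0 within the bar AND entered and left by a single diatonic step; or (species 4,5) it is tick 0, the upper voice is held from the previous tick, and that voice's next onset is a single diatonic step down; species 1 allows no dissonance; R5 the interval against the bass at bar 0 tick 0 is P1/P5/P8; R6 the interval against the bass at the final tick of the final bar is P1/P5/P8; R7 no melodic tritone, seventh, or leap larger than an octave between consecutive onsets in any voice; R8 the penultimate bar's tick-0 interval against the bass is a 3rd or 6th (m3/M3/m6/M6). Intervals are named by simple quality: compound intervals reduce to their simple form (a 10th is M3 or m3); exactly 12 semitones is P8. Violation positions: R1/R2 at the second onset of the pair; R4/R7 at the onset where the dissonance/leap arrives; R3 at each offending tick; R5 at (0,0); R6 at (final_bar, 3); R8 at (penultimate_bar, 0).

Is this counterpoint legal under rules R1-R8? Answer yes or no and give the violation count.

bar 0: v0=F3 v1=F4 (P8)
bar 1: v0=G3 v1=B3 (M3)
bar 2: v0=A3 v1=C4 (m3)
bar 3: v0=C4 v1=E4 (M3)
bar 4: v0=E4 v1=C5 (m6)
bar 5: v0=D4 v1=B4 (M6)
bar 6: v0=E3 v1=C4 (m6)
bar 7: v0=F3 v1=F4 (P8)
  R7 @ bar5.2: B4->F4 leap 6st
  R7 @ bar6.0: D4->E3 leap 10st
  R2 @ bar7.0: E3/G3 m3 -> F3/F4 P8 similar
  R7 @ bar7.0: G3->F4 leap 10st

No (4 violations)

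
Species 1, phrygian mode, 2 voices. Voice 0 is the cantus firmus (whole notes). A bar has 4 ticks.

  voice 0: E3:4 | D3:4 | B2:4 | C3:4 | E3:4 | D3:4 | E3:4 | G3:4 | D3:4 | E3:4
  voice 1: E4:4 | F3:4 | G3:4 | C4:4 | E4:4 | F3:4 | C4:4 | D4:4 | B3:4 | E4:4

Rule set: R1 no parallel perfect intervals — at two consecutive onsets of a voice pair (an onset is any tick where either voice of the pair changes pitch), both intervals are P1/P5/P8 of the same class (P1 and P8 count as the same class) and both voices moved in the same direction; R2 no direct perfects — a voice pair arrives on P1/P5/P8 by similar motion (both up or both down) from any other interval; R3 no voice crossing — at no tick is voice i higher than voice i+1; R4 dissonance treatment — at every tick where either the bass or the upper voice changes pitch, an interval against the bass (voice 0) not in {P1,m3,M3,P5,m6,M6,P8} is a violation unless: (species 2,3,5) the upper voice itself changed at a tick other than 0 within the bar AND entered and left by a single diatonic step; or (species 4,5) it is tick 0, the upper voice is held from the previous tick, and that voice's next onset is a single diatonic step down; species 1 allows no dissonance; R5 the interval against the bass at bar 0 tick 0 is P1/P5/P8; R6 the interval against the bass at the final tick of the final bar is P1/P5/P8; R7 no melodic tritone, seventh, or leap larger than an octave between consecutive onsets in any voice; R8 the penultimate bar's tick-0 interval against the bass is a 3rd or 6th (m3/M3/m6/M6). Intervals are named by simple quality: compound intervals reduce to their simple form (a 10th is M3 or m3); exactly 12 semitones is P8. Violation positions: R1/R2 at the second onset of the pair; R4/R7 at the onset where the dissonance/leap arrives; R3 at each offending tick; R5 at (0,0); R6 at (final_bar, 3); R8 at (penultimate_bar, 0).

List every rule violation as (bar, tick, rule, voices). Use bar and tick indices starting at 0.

bar 0: v0=E3 v1=E4 downbeat P8
bar 1: v0=D3 v1=F3 downbeat m3
bar 2: v0=B2 v1=G3 downbeat m6
bar 3: v0=C3 v1=C4 downbeat P8
bar 4: v0=E3 v1=E4 downbeat P8
bar 5: v0=D3 v1=F3 downbeat m3
bar 6: v0=E3 v1=C4 downbeat m6
bar 7: v0=G3 v1=D4 downbeat P5
bar 8: v0=D3 v1=B3 downbeat M6
bar 9: v0=E3 v1=E4 downbeat P8
  -> R7 @ bar 1 tick 0 v(1,): E4->F3 leap 11st
  -> R2 @ bar 3 tick 0 v(0, 1): B2/G3 m6 -> C3/C4 P8 similar
  -> R1 @ bar 4 tick 0 v(0, 1): C3/C4 P8 -> E3/E4 P8 similar
  -> R7 @ bar 5 tick 0 v(1,): E4->F3 leap 11st
  -> R2 @ bar 7 tick 0 v(0, 1): E3/C4 m6 -> G3/D4 P5 similar
  -> R2 @ bar 9 tick 0 v(0, 1): D3/B3 M6 -> E3/E4 P8 similar

(1, 0, R7, (1,))
(3, 0, R2, (0, 1))
(4, 0, R1, (0, 1))
(5, 0, R7, (1,))
(7, 0, R2, (0, 1))
(9, 0, R2, (0, 1))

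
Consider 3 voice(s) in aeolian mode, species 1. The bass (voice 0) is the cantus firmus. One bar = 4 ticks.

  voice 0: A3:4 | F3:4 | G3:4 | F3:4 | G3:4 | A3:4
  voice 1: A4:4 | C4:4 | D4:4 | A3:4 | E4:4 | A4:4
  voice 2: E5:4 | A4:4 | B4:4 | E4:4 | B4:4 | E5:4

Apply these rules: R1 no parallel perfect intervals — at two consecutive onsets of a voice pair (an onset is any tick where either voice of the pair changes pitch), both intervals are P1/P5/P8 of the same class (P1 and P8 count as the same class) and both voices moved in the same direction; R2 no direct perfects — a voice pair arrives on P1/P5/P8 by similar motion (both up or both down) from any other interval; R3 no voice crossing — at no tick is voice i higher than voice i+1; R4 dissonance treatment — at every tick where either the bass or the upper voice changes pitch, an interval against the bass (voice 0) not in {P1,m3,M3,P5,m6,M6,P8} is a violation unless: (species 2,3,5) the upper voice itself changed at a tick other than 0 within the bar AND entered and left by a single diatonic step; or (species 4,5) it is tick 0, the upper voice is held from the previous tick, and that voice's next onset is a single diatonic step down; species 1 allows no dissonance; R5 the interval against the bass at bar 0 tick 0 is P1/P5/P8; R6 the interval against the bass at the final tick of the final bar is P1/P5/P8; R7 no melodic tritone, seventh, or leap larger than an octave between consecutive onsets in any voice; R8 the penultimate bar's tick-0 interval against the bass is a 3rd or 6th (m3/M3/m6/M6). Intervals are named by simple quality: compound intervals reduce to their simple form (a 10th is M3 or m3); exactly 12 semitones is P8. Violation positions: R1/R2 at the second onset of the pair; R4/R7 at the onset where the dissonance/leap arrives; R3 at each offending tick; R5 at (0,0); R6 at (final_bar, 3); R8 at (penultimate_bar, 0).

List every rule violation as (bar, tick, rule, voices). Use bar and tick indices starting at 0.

(1, 0, R2, (0, 1))
(2, 0, R1, (0, 1))
(3, 0, R2, (1, 2))
(3, 0, R4, (0, 2))
(4, 0, R1, (1, 2))
(5, 0, R1, (1, 2))
(5, 0, R2, (0, 1))
(5, 0, R2, (0, 2))

bar 0: v0=A3 v1=A4 v2=E5 downbeat P5
bar 1: v0=F3 v1=C4 v2=A4 downbeat M3
bar 2: v0=G3 v1=D4 v2=B4 downbeat M3
bar 3: v0=F3 v1=A3 v2=E4 downbeat M7
bar 4: v0=G3 v1=E4 v2=B4 downbeat M3
bar 5: v0=A3 v1=A4 v2=E5 downbeat P5
  -> R2 @ bar 1 tick 0 v(0, 1): A3/A4 P8 -> F3/C4 P5 similar
  -> R1 @ bar 2 tick 0 v(0, 1): F3/C4 P5 -> G3/D4 P5 similar
  -> R2 @ bar 3 tick 0 v(1, 2): D4/B4 M6 -> A3/E4 P5 similar
  -> R4 @ bar 3 tick 0 v(0, 2): F3/E4 M7 untreated
  -> R1 @ bar 4 tick 0 v(1, 2): A3/E4 P5 -> E4/B4 P5 similar
  -> R1 @ bar 5 tick 0 v(1, 2): E4/B4 P5 -> A4/E5 P5 similar
  -> R2 @ bar 5 tick 0 v(0, 1): G3/E4 M6 -> A3/A4 P8 similar
  -> R2 @ bar 5 tick 0 v(0, 2): G3/B4 M3 -> A3/E5 P5 similar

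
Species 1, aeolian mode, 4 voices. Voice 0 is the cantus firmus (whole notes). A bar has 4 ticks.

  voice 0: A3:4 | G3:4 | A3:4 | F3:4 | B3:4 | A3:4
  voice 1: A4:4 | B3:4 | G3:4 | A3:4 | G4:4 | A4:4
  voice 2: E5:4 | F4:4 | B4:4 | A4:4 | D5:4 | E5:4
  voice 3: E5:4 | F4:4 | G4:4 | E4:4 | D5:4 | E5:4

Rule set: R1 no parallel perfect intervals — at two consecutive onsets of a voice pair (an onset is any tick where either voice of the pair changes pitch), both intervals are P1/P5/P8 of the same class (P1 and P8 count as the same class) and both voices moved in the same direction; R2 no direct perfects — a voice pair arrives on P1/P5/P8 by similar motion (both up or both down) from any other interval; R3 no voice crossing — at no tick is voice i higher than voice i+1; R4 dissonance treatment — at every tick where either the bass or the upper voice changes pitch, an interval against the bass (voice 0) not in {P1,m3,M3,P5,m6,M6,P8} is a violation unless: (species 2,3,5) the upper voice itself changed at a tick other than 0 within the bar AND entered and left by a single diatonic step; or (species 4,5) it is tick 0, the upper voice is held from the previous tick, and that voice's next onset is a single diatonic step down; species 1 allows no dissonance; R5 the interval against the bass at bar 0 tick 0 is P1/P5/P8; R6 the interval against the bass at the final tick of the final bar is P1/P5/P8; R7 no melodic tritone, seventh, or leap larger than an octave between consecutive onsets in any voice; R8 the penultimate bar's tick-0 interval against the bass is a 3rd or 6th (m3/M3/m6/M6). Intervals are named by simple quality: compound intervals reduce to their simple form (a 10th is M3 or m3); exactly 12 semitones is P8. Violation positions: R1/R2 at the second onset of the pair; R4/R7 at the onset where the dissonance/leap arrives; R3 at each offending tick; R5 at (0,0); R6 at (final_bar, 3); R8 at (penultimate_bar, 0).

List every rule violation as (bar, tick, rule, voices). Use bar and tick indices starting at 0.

bar 0: v0=A3 v1=A4 v2=E5 v3=E5 downbeat P5
bar 1: v0=G3 v1=B3 v2=F4 v3=F4 downbeat m7
bar 2: v0=A3 v1=G3 v2=B4 v3=G4 downbeat m7
bar 3: v0=F3 v1=A3 v2=A4 v3=E4 downbeat M7
bar 4: v0=B3 v1=G4 v2=D5 v3=D5 downbeat m3
bar 5: v0=A3 v1=A4 v2=E5 v3=E5 downbeat P5
  -> R1 @ bar 1 tick 0 v(2, 3): E5/E5 P1 -> F4/F4 P1 similar
  -> R4 @ bar 1 tick 0 v(0, 2): G3/F4 m7 untreated
  -> R4 @ bar 1 tick 0 v(0, 3): G3/F4 m7 untreated
  -> R7 @ bar 1 tick 0 v(1,): A4->B3 leap 10st
  -> R7 @ bar 1 tick 0 v(2,): E5->F4 leap 11st
  -> R7 @ bar 1 tick 0 v(3,): E5->F4 leap 11st
  -> R3 @ bar 2 tick 0 v(0, 1): A3 above G3
  -> R3 @ bar 2 tick 0 v(2, 3): B4 above G4
  -> R4 @ bar 2 tick 0 v(0, 1): A3/G3 M2 untreated
  -> R4 @ bar 2 tick 0 v(0, 2): A3/B4 M2 untreated
  -> R4 @ bar 2 tick 0 v(0, 3): A3/G4 m7 untreated
  -> R7 @ bar 2 tick 0 v(2,): F4->B4 leap 6st
  -> R3 @ bar 2 tick 1 v(0, 1): A3 above G3
  -> R3 @ bar 2 tick 1 v(2, 3): B4 above G4
  -> R3 @ bar 2 tick 2 v(0, 1): A3 above G3
  -> R3 @ bar 2 tick 2 v(2, 3): B4 above G4
  -> R3 @ bar 2 tick 3 v(0, 1): A3 above G3
  -> R3 @ bar 2 tick 3 v(2, 3): B4 above G4
  -> R3 @ bar 3 tick 0 v(2, 3): A4 above E4
  -> R4 @ bar 3 tick 0 v(0, 3): F3/E4 M7 untreated
  -> R3 @ bar 3 tick 1 v(2, 3): A4 above E4
  -> R3 @ bar 3 tick 2 v(2, 3): A4 above E4
  -> R3 @ bar 3 tick 3 v(2, 3): A4 above E4
  -> R1 @ bar 4 tick 0 v(1, 3): A3/E4 P5 -> G4/D5 P5 similar
  -> R2 @ bar 4 tick 0 v(1, 2): A3/A4 P8 -> G4/D5 P5 similar
  -> R2 @ bar 4 tick 0 v(2, 3): A4/E4 P4 -> D5/D5 P1 similar
  -> R7 @ bar 4 tick 0 v(0,): F3->B3 leap 6st
  -> R7 @ bar 4 tick 0 v(1,): A3->G4 leap 10st
  -> R7 @ bar 4 tick 0 v(3,): E4->D5 leap 10st
  -> R1 @ bar 5 tick 0 v(1, 2): G4/D5 P5 -> A4/E5 P5 similar
  -> R1 @ bar 5 tick 0 v(1, 3): G4/D5 P5 -> A4/E5 P5 similar
  -> R1 @ bar 5 tick 0 v(2, 3): D5/D5 P1 -> E5/E5 P1 similar

(1, 0, R1, (2, 3))
(1, 0, R4, (0, 2))
(1, 0, R4, (0, 3))
(1, 0, R7, (1,))
(1, 0, R7, (2,))
(1, 0, R7, (3,))
(2, 0, R3, (0, 1))
(2, 0, R3, (2, 3))
(2, 0, R4, (0, 1))
(2, 0, R4, (0, 2))
(2, 0, R4, (0, 3))
(2, 0, R7, (2,))
(2, 1, R3, (0, 1))
(2, 1, R3, (2, 3))
(2, 2, R3, (0, 1))
(2, 2, R3, (2, 3))
(2, 3, R3, (0, 1))
(2, 3, R3, (2, 3))
(3, 0, R3, (2, 3))
(3, 0, R4, (0, 3))
(3, 1, R3, (2, 3))
(3, 2, R3, (2, 3))
(3, 3, R3, (2, 3))
(4, 0, R1, (1, 3))
(4, 0, R2, (1, 2))
(4, 0, R2, (2, 3))
(4, 0, R7, (0,))
(4, 0, R7, (1,))
(4, 0, R7, (3,))
(5, 0, R1, (1, 2))
(5, 0, R1, (1, 3))
(5, 0, R1, (2, 3))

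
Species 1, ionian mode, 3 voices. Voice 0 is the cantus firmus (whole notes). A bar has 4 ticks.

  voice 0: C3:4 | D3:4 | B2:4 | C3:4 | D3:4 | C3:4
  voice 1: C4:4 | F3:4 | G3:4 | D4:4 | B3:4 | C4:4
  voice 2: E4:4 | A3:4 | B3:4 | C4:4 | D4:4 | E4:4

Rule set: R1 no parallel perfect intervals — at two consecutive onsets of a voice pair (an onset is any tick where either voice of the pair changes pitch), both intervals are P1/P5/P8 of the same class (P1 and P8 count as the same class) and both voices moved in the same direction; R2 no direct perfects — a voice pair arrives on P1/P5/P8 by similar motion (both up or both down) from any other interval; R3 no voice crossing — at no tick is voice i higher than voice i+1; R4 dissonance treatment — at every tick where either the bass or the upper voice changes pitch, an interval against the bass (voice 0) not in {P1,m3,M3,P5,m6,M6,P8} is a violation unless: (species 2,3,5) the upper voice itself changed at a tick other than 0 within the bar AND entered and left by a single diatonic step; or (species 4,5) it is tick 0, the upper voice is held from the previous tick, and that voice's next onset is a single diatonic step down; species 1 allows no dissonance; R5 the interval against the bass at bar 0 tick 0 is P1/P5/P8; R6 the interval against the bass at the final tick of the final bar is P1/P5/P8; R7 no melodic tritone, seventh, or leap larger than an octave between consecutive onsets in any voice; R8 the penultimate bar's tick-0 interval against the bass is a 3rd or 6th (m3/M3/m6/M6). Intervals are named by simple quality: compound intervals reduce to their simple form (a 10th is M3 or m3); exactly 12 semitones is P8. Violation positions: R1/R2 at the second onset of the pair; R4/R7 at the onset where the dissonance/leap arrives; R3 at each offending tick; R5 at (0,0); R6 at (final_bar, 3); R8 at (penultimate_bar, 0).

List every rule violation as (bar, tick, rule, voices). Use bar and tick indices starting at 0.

bar 0: v0=C3 v1=C4 v2=E4 downbeat M3
bar 1: v0=D3 v1=F3 v2=A3 downbeat P5
bar 2: v0=B2 v1=G3 v2=B3 downbeat P8
bar 3: v0=C3 v1=D4 v2=C4 downbeat P8
bar 4: v0=D3 v1=B3 v2=D4 downbeat P8
bar 5: v0=C3 v1=C4 v2=E4 downbeat M3
  -> R5 @ bar 0 tick 0 v(0, 2): opens on M3
  -> R1 @ bar 3 tick 0 v(0, 2): B2/B3 P8 -> C3/C4 P8 similar
  -> R3 @ bar 3 tick 0 v(1, 2): D4 above C4
  -> R4 @ bar 3 tick 0 v(0, 1): C3/D4 M2 untreated
  -> R3 @ bar 3 tick 1 v(1, 2): D4 above C4
  -> R3 @ bar 3 tick 2 v(1, 2): D4 above C4
  -> R3 @ bar 3 tick 3 v(1, 2): D4 above C4
  -> R1 @ bar 4 tick 0 v(0, 2): C3/C4 P8 -> D3/D4 P8 similar
  -> R8 @ bar 4 tick 0 v(0, 2): penult P8 not 3rd/6th
  -> R6 @ bar 5 tick 3 v(0, 2): closes on M3

(0, 0, R5, (0, 2))
(3, 0, R1, (0, 2))
(3, 0, R3, (1, 2))
(3, 0, R4, (0, 1))
(3, 1, R3, (1, 2))
(3, 2, R3, (1, 2))
(3, 3, R3, (1, 2))
(4, 0, R1, (0, 2))
(4, 0, R8, (0, 2))
(5, 3, R6, (0, 2))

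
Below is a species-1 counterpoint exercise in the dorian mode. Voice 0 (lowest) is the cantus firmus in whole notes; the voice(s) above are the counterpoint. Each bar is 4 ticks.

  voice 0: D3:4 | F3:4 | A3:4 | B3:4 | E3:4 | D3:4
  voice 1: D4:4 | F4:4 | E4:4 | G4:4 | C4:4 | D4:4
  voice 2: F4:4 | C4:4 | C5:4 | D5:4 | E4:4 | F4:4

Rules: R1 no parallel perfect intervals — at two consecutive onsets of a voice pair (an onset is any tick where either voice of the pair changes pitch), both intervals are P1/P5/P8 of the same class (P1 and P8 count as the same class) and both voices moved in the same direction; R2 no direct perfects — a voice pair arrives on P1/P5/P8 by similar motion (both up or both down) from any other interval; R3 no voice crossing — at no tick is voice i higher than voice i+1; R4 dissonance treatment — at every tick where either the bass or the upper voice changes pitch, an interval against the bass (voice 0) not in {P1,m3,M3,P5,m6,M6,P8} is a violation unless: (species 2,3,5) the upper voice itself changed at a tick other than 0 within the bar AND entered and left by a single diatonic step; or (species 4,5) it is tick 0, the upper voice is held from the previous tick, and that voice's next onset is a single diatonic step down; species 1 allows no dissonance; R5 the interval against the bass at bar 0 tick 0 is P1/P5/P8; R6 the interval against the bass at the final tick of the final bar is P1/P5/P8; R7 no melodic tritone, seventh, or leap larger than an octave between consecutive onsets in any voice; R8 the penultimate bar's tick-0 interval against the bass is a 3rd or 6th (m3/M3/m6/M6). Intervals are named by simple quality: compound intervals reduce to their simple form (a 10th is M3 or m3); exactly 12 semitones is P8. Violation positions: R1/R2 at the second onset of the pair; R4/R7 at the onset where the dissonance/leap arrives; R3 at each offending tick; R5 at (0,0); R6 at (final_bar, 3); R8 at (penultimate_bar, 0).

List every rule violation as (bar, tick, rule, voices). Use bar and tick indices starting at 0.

bar 0: v0=D3 v1=D4 v2=F4 downbeat m3
bar 1: v0=F3 v1=F4 v2=C4 downbeat P5
bar 2: v0=A3 v1=E4 v2=C5 downbeat m3
bar 3: v0=B3 v1=G4 v2=D5 downbeat m3
bar 4: v0=E3 v1=C4 v2=E4 downbeat P8
bar 5: v0=D3 v1=D4 v2=F4 downbeat m3
  -> R5 @ bar 0 tick 0 v(0, 2): opens on m3
  -> R1 @ bar 1 tick 0 v(0, 1): D3/D4 P8 -> F3/F4 P8 similar
  -> R3 @ bar 1 tick 0 v(1, 2): F4 above C4
  -> R3 @ bar 1 tick 1 v(1, 2): F4 above C4
  -> R3 @ bar 1 tick 2 v(1, 2): F4 above C4
  -> R3 @ bar 1 tick 3 v(1, 2): F4 above C4
  -> R2 @ bar 3 tick 0 v(1, 2): E4/C5 m6 -> G4/D5 P5 similar
  -> R2 @ bar 4 tick 0 v(0, 2): B3/D5 m3 -> E3/E4 P8 similar
  -> R7 @ bar 4 tick 0 v(2,): D5->E4 leap 10st
  -> R8 @ bar 4 tick 0 v(0, 2): penult P8 not 3rd/6th
  -> R6 @ bar 5 tick 3 v(0, 2): closes on m3

(0, 0, R5, (0, 2))
(1, 0, R1, (0, 1))
(1, 0, R3, (1, 2))
(1, 1, R3, (1, 2))
(1, 2, R3, (1, 2))
(1, 3, R3, (1, 2))
(3, 0, R2, (1, 2))
(4, 0, R2, (0, 2))
(4, 0, R7, (2,))
(4, 0, R8, (0, 2))
(5, 3, R6, (0, 2))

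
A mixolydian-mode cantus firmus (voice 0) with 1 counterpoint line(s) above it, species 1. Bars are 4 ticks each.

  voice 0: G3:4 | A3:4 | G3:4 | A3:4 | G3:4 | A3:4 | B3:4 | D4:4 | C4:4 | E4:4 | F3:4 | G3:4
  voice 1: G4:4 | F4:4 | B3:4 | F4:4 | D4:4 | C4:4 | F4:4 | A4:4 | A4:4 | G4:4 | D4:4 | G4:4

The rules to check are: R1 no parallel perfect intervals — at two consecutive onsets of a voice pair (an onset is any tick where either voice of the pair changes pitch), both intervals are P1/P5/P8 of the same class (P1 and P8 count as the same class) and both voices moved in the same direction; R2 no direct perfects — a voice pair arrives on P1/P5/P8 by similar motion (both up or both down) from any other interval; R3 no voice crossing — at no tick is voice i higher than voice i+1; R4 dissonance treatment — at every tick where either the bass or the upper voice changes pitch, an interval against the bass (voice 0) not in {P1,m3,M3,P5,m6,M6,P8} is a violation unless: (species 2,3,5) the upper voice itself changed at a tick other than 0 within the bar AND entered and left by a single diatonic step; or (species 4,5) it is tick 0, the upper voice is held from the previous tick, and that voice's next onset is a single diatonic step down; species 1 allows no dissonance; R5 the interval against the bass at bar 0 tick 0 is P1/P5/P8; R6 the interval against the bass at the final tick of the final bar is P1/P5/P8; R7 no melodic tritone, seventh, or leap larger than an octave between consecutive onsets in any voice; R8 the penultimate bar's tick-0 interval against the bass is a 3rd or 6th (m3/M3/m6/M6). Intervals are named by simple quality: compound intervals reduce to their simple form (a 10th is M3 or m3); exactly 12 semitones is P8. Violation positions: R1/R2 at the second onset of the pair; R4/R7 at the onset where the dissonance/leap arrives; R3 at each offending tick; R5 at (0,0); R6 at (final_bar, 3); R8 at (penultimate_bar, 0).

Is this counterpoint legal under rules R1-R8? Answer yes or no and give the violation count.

No (7 violations)

bar 0: v0=G3 v1=G4 (P8)
bar 1: v0=A3 v1=F4 (m6)
bar 2: v0=G3 v1=B3 (M3)
bar 3: v0=A3 v1=F4 (m6)
bar 4: v0=G3 v1=D4 (P5)
bar 5: v0=A3 v1=C4 (m3)
bar 6: v0=B3 v1=F4 (TT)
bar 7: v0=D4 v1=A4 (P5)
bar 8: v0=C4 v1=A4 (M6)
bar 9: v0=E4 v1=G4 (m3)
bar 10: v0=F3 v1=D4 (M6)
bar 11: v0=G3 v1=G4 (P8)
  R7 @ bar2.0: F4->B3 leap 6st
  R7 @ bar3.0: B3->F4 leap 6st
  R2 @ bar4.0: A3/F4 m6 -> G3/D4 P5 similar
  R4 @ bar6.0: B3/F4 TT untreated
  R2 @ bar7.0: B3/F4 TT -> D4/A4 P5 similar
  R7 @ bar10.0: E4->F3 leap 11st
  R2 @ bar11.0: F3/D4 M6 -> G3/G4 P8 similar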